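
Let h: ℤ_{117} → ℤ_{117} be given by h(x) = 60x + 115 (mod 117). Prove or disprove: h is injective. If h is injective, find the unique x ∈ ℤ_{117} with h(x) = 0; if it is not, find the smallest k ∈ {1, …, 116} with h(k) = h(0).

39

We have gcd(60, 117) = 3 > 1. Taking u = 0 and v = 39: h(0) = 115 and h(39) = 60·39 + 115 = 2455 ≡ 115 (mod 117).
So h(0) = h(39) while 0 ≠ 39, hence h is not injective.
Since h is not injective, we find the least positive k with h(k) = h(0): this means 60k ≡ 0 (mod 117), i.e. 117 ∣ 60k. Since gcd(60, 117) = 3, dividing through by 3 this holds exactly when 39 ∣ 20k, and as gcd(20, 39) = 1, exactly when 39 ∣ k.
The smallest positive such k is 39.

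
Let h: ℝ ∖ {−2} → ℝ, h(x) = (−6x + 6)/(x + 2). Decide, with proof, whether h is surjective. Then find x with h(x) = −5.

If h(x) = −6, cross-multiplying gives 1(−6x + 6) = −6(x + 2), which simplifies to 6 = −12 — false.  So −6 has no preimage and h is not surjective.
Solving h(x) = −5: cross-multiplying gives −6x + 6 = −5(x + 2), which rearranges to −1x = −16, so x = 16.

16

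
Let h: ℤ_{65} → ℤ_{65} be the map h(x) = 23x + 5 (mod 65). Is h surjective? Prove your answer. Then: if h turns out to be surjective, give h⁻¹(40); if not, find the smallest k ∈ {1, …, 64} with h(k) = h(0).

Since gcd(23, 65) = 1, 23 is invertible modulo 65. Euclid's algorithm: 65 = 2·23 + 19, 23 = 1·19 + 4, 19 = 4·4 + 3, 4 = 1·3 + 1; back-substituting gives 1 = 17·23 − 6·65, so 23⁻¹ ≡ 17 (mod 65).
For any y ∈ ℤ_{65}, x = 17(y − 5) mod 65 satisfies h(x) = 23·17(y − 5) + 5 ≡ y (since 23·17 ≡ 1 mod 65). So every y has a preimage.
So h is surjective.
Since h is surjective, we compute h⁻¹(40): solve 23x + 5 ≡ 40 (mod 65), i.e. 23x ≡ 35 (mod 65).
Multiplying by 23⁻¹ = 17 gives x ≡ 17·35 = 595 = 9·65 + 10 ≡ 10 (mod 65).
Check: h(10) = 23·10 + 5 = 235 = 3·65 + 40 ≡ 40 (mod 65).

10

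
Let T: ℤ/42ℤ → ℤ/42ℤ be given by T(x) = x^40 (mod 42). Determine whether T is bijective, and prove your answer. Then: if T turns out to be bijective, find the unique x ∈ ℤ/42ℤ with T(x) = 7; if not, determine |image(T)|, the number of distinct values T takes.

16

T(4): Repeated squaring mod 42: 4^1 ≡ 4, 4^2 ≡ 4² = 16, 4^4 ≡ 16² = 256 ≡ 4, 4^8 ≡ 4² = 16, 4^16 ≡ 16² = 256 ≡ 4, 4^32 ≡ 4² = 16. Since 40 = 32 + 8, 4^40 ≡ 16·16: 16·16 = 256 ≡ 4. So 4^40 ≡ 4 (mod 42).
T(10): Repeated squaring mod 42: 10^1 ≡ 10, 10^2 ≡ 10² = 100 ≡ 16, 10^4 ≡ 16² = 256 ≡ 4, 10^8 ≡ 4² = 16, 10^16 ≡ 16² = 256 ≡ 4, 10^32 ≡ 4² = 16. Since 40 = 32 + 8, 10^40 ≡ 16·16: 16·16 = 256 ≡ 4. So 10^40 ≡ 4 (mod 42).
So T(4) = T(10) = 4 while 4 ≠ 10, therefore T is not injective, hence not bijective.
Since T is not bijective, we determine |image(T)|. Computing x^40 mod 42 for each x (by repeated squaring, reducing mod 42 at every step), the values T(0), T(1), …, T(41) are: 0, 1, 16, 39, 4, 37, 36, 7, 22, 9, 4, 25, 30, 1, 28, 15, 16, 25, 18, 37, 22, 21, 22, 37, 18, 25, 16, 15, 28, 1, 30, 25, 4, 9, 22, 7, 36, 37, 4, 39, 16, 1.
The distinct values are {0, 1, 4, 7, 9, 15, 16, 18, 21, 22, 25, 28, 30, 36, 37, 39}; there are 16 of them.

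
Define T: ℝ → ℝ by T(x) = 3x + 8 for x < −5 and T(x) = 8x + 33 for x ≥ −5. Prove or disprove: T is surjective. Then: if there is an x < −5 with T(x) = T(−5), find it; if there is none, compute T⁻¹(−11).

Both pieces are strictly increasing (slopes 3 and 8), so each is injective on its own interval.
The left piece maps (−∞, −5) onto (−∞, −7); the right piece maps [−5, ∞) onto [−7, ∞).
These images together cover ℝ, so T is surjective.
Because the two images are disjoint, no x < −5 has T(x) = T(−5), so we compute T⁻¹(−11): −11 lies in (−∞, −7), so solve 3x + 8 = −11: x = (−11 − 8)/3 = −19/3.

-19/3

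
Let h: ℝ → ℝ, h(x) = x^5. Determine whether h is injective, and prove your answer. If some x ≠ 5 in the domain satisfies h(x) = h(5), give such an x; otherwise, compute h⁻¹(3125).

On ℝ, x ↦ x^5 is strictly increasing (since 5 is odd), so h(a) = h(b) forces a = b. Thus h is injective.
Since x ↦ x^5 is strictly increasing on ℝ, it is injective there, so no x ≠ 5 in the domain has h(x) = h(5). We therefore compute h⁻¹(3125) = 3125^{1/5} = 5 (indeed 5^5 = 3125).

5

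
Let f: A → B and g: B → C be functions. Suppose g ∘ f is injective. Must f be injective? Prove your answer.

injective

Suppose f(x_1) = f(x_2). Applying g: (g ∘ f)(x_1) = (g ∘ f)(x_2). Since g ∘ f is injective, x_1 = x_2. Therefore f is injective.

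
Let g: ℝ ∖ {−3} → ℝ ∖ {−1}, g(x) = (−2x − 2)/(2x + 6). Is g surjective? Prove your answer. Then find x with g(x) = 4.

For any y ≠ −1, solving y(2x + 6) = −2x − 2 for x gives a well-defined x ≠ −3. So g is surjective.
Solving g(x) = 4: cross-multiplying gives −2x − 2 = 4(2x + 6), which rearranges to −10x = 26, so x = −13/5.

-13/5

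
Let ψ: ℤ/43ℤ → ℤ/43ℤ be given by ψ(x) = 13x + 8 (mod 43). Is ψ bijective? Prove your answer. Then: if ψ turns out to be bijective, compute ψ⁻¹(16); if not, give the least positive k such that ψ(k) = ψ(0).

If ψ(a) = ψ(b), then 13a ≡ 13b (mod 43). Because gcd(13, 43) = 1, we may cancel 13 to get a ≡ b (mod 43).
We now compute 13⁻¹ mod 43 explicitly. Euclid's algorithm: 43 = 3·13 + 4, 13 = 3·4 + 1; back-substituting gives 1 = 10·13 − 3·43, so 13⁻¹ ≡ 10 (mod 43).
For any y ∈ ℤ/43ℤ, x = 10(y − 8) mod 43 satisfies ψ(x) = 13·10(y − 8) + 8 ≡ y (since 13·10 ≡ 1 mod 43). So every y has a preimage.
Hence ψ is bijective.
Since ψ is bijective, we find ψ⁻¹(16): we need 13x ≡ 16 − 8 ≡ 8 (mod 43). Using 13⁻¹ = 10: x ≡ 10·8 = 80 = 1·43 + 37, so x = 37.
Check: ψ(37) = 13·37 + 8 = 489 = 11·43 + 16 ≡ 16 (mod 43).

37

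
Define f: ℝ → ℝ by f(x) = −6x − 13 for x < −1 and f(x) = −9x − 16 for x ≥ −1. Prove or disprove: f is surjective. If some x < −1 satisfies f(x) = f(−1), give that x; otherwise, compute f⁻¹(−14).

Both pieces are strictly decreasing (slopes −6 and −9), so each is injective on its own interval.
The left piece maps (−∞, −1) onto (−7, ∞); the right piece maps [−1, ∞) onto (−∞, −7].
These images together cover ℝ, so f is surjective.
Because the two images are disjoint, no x < −1 has f(x) = f(−1), so we compute f⁻¹(−14): −14 lies in (−∞, −7], so solve −9x − 16 = −14: x = (−14 + 16)/(−9) = −2/9.

-2/9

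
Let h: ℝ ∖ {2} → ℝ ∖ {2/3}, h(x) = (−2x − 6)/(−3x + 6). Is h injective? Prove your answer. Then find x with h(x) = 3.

Suppose h(u) = h(v). Cross-multiplying: (−2u − 6)(−3v + 6) = (−2v − 6)(−3u + 6).
Expanding both sides and cancelling the symmetric terms leaves −30·(u − v) = 0. Since −30 ≠ 0, u = v. Therefore h is injective.
Solving h(x) = 3: cross-multiplying gives −2x − 6 = 3(−3x + 6), which rearranges to 7x = 24, so x = 24/7.

24/7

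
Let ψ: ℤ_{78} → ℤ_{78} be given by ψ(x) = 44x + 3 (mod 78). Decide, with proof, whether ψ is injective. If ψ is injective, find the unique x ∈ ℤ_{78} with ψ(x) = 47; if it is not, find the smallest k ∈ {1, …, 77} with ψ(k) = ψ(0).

39

We have gcd(44, 78) = 2 > 1. Taking u = 0 and v = 39: ψ(0) = 3 and ψ(39) = 44·39 + 3 = 1719 ≡ 3 (mod 78).
So ψ(0) = ψ(39) while 0 ≠ 39, hence ψ is not injective.
Since ψ is not injective, we find the least positive k with ψ(k) = ψ(0): this means 44k ≡ 0 (mod 78), i.e. 78 ∣ 44k. Since gcd(44, 78) = 2, dividing through by 2 this holds exactly when 39 ∣ 22k, and as gcd(22, 39) = 1, exactly when 39 ∣ k.
The smallest positive such k is 39.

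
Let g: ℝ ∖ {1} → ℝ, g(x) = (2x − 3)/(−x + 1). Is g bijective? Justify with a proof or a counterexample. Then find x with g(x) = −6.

3/4

If g(x) = −2, cross-multiplying gives −1(2x − 3) = 2(−x + 1), which simplifies to 3 = 2 — false.  So −2 has no preimage and g is not surjective.
Hence g is not bijective.
Solving g(x) = −6: cross-multiplying gives 2x − 3 = −6(−x + 1), which rearranges to −4x = −3, so x = 3/4.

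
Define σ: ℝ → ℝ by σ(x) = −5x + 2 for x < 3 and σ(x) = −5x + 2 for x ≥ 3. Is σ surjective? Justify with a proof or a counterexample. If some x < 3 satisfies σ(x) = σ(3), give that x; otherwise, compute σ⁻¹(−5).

7/5

Both pieces are strictly decreasing (slopes −5 and −5), so each is injective on its own interval.
The left piece maps (−∞, 3) onto (−13, ∞); the right piece maps [3, ∞) onto (−∞, −13].
These images together cover ℝ, so σ is surjective.
Because the two images are disjoint, no x < 3 has σ(x) = σ(3), so we compute σ⁻¹(−5): −5 lies in (−13, ∞), so solve −5x + 2 = −5: x = (−5 − 2)/(−5) = 7/5.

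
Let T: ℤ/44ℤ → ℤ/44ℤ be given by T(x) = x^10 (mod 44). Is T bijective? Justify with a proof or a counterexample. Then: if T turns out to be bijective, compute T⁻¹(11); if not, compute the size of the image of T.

4

T(1) = 1^10 = 1.
T(3): Repeated squaring mod 44: 3^1 ≡ 3, 3^2 ≡ 3² = 9, 3^4 ≡ 9² = 81 ≡ 37, 3^8 ≡ 37² = 1369 ≡ 5. Since 10 = 8 + 2, 3^10 ≡ 5·9: 5·9 = 45 ≡ 1. So 3^10 ≡ 1 (mod 44).
So T(1) = T(3) = 1 while 1 ≠ 3, hence T is not injective, hence not bijective.
Since T is not bijective, we determine |image(T)|. Computing x^10 mod 44 for each x (by repeated squaring, reducing mod 44 at every step), the values T(0), T(1), …, T(43) are: 0, 1, 12, 1, 12, 1, 12, 1, 12, 1, 12, 33, 12, 1, 12, 1, 12, 1, 12, 1, 12, 1, 0, 1, 12, 1, 12, 1, 12, 1, 12, 1, 12, 33, 12, 1, 12, 1, 12, 1, 12, 1, 12, 1.
The distinct values are {0, 1, 12, 33}; there are 4 of them.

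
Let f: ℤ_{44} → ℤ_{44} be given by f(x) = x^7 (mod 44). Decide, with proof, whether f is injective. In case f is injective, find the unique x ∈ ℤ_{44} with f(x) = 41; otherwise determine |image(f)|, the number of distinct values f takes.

f(0) = 0^7 = 0.
f(22): Repeated squaring mod 44: 22^1 ≡ 22, 22^2 ≡ 22² = 484 ≡ 0, 22^4 ≡ 0² = 0. Since 7 = 4 + 2 + 1, 22^7 ≡ 0·0·22: 0·0 = 0, then 0·22 = 0. So 22^7 ≡ 0 (mod 44).
So f(0) = f(22) = 0 while 0 ≠ 22, so f is not injective.
Since f is not injective, we determine |image(f)|. Computing x^7 mod 44 for each x (by repeated squaring, reducing mod 44 at every step), the values f(0), f(1), …, f(43) are: 0, 1, 40, 31, 16, 25, 8, 39, 24, 37, 32, 11, 12, 29, 20, 27, 36, 41, 28, 35, 4, 21, 0, 23, 40, 9, 16, 3, 8, 17, 24, 15, 32, 33, 12, 7, 20, 5, 36, 19, 28, 13, 4, 43.
The distinct values are {0, 1, 3, 4, 5, 7, 8, 9, 11, 12, 13, 15, 16, 17, 19, 20, 21, 23, 24, 25, 27, 28, 29, 31, 32, 33, 35, 36, 37, 39, 40, 41, 43}; there are 33 of them.

33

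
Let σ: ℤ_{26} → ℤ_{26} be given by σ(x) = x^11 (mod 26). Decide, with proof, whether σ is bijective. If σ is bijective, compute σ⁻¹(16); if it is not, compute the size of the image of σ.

22

Computing x^11 mod 26 for each x (by repeated squaring, reducing mod 26 at every step), the values σ(0), σ(1), …, σ(25) are: 0, 1, 20, 9, 10, 21, 24, 15, 18, 3, 4, 19, 12, 13, 14, 7, 22, 23, 8, 11, 2, 5, 16, 17, 6, 25.
Every element of ℤ_{26} appears exactly once in this list, so σ is a bijection, and in particular bijective.
Since σ is bijective, we read off the preimage of 16 from the same table: σ(22) = 16, so σ⁻¹(16) = 22.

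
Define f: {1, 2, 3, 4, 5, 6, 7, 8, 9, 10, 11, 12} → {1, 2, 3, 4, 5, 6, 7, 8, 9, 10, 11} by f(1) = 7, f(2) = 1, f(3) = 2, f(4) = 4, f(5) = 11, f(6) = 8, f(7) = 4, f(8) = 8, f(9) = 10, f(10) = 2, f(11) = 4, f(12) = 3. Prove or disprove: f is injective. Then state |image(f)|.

f(4) = 4 = f(7) with 4 ≠ 7, so f is not injective.
The image of f is {1, 2, 3, 4, 7, 8, 10, 11}, which has 8 elements.

8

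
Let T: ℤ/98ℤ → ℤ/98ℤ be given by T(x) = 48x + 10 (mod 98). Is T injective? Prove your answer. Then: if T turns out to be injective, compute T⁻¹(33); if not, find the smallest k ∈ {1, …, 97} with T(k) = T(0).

49

We have gcd(48, 98) = 2 > 1. Taking x_1 = 0 and x_2 = 49: T(0) = 10 and T(49) = 48·49 + 10 = 2362 ≡ 10 (mod 98).
So T(0) = T(49) while 0 ≠ 49, so T is not injective.
Since T is not injective, we find the least positive k with T(k) = T(0): this means 48k ≡ 0 (mod 98), i.e. 98 ∣ 48k. Since gcd(48, 98) = 2, dividing through by 2 this holds exactly when 49 ∣ 24k, and as gcd(24, 49) = 1, exactly when 49 ∣ k.
The smallest positive such k is 49.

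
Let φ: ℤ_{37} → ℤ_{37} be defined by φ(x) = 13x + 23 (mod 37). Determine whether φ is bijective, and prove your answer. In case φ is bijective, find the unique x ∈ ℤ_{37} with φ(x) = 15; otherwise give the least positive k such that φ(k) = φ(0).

25

If φ(u) = φ(v), then 13u ≡ 13v (mod 37). Because gcd(13, 37) = 1, we may cancel 13 to get u ≡ v (mod 37).
We now compute 13⁻¹ mod 37 explicitly. Euclid's algorithm: 37 = 2·13 + 11, 13 = 1·11 + 2, 11 = 5·2 + 1; back-substituting gives 1 = 20·13 − 7·37, so 13⁻¹ ≡ 20 (mod 37).
Then y ↦ 20(y − 23) is a two-sided inverse to φ, so every y ∈ ℤ_{37} has a preimage.
So φ is bijective.
Since φ is bijective, we find φ⁻¹(15): we need 13x ≡ 15 − 23 ≡ 29 (mod 37). Using 13⁻¹ = 20: x ≡ 20·29 = 580 = 15·37 + 25, so x = 25.
Check: φ(25) = 13·25 + 23 = 348 = 9·37 + 15 ≡ 15 (mod 37).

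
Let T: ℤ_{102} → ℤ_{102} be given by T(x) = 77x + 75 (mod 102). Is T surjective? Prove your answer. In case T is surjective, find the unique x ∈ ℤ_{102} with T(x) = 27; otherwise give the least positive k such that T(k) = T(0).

Since gcd(77, 102) = 1, 77 is invertible modulo 102. Euclid's algorithm: 102 = 1·77 + 25, 77 = 3·25 + 2, 25 = 12·2 + 1; back-substituting gives 1 = 53·77 − 40·102, so 77⁻¹ ≡ 53 (mod 102).
For any y ∈ ℤ_{102}, x = 53(y − 75) mod 102 satisfies T(x) = 77·53(y − 75) + 75 ≡ y (since 77·53 ≡ 1 mod 102). So every y has a preimage.
Hence T is surjective.
Since T is surjective, we find T⁻¹(27): we need 77x ≡ 27 − 75 ≡ 54 (mod 102). Using 77⁻¹ = 53: x ≡ 53·54 = 2862 = 28·102 + 6, so x = 6.
Check: T(6) = 77·6 + 75 = 537 = 5·102 + 27 ≡ 27 (mod 102).

6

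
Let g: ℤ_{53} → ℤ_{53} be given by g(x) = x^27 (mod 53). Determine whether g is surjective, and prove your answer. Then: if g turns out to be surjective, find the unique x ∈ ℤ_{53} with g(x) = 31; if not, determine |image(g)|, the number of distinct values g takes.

Since 53 is prime, the nonzero elements of ℤ_{53} form a cyclic group of order 52.
As gcd(27, 52) = 1, raising to the 27th power is a bijection on this group: if x_1^27 ≡ x_2^27 then (x_1x_2^{−1})^27 = 1, and the only element of order dividing gcd(27, 52) = 1 is 1, so x_1 = x_2.
With g(0) = 0 this makes g injective on all of ℤ_{53}, hence bijective (finite equal-size domain and codomain). In particular g is surjective.
Since g is surjective, we find the preimage of 31. The inverse of x ↦ x^27 on (ℤ_{53})^× is x ↦ x^27, because 27·27 = 729 = 14·52 + 1 ≡ 1 (mod 52) and x^{52} = 1 for x ≠ 0 (Fermat). So g⁻¹(31) = 31^27 mod 53.
Repeated squaring mod 53: 31^1 ≡ 31, 31^2 ≡ 31² = 961 ≡ 7, 31^4 ≡ 7² = 49, 31^8 ≡ 49² = 2401 ≡ 16, 31^16 ≡ 16² = 256 ≡ 44. Since 27 = 16 + 8 + 2 + 1, 31^27 ≡ 44·16·7·31: 44·16 = 704 ≡ 15, then 15·7 = 105 ≡ 52, then 52·31 = 1612 ≡ 22. So 31^27 ≡ 22 (mod 53).
Hence g⁻¹(31) = 22.

22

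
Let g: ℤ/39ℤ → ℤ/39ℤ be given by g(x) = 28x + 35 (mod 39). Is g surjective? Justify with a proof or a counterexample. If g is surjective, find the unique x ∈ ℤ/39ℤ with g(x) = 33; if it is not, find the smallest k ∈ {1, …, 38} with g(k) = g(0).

Recall: g is surjective if every y in the codomain equals g(x) for some x in the domain.
Since gcd(28, 39) = 1, 28 is invertible modulo 39. Euclid's algorithm: 39 = 1·28 + 11, 28 = 2·11 + 6, 11 = 1·6 + 5, 6 = 1·5 + 1; back-substituting gives 1 = 7·28 − 5·39, so 28⁻¹ ≡ 7 (mod 39).
For any y ∈ ℤ/39ℤ, x = 7(y − 35) mod 39 satisfies g(x) = 28·7(y − 35) + 35 ≡ y (since 28·7 ≡ 1 mod 39). So every y has a preimage.
Thus g is surjective.
Since g is surjective, we find g⁻¹(33): we need 28x ≡ 33 − 35 ≡ 37 (mod 39). Using 28⁻¹ = 7: x ≡ 7·37 = 259 = 6·39 + 25, so x = 25.
Check: g(25) = 28·25 + 35 = 735 = 18·39 + 33 ≡ 33 (mod 39).

25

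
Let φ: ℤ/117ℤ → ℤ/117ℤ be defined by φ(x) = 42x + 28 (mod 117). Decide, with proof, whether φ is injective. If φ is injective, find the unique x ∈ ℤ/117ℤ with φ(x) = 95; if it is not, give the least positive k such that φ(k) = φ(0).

39

Recall: injectivity means: for all x_1, x_2 in the domain, φ(x_1) = φ(x_2) implies x_1 = x_2.
We have gcd(42, 117) = 3 > 1. Taking x_1 = 0 and x_2 = 39: φ(0) = 28 and φ(39) = 42·39 + 28 = 1666 ≡ 28 (mod 117).
So φ(0) = φ(39) while 0 ≠ 39, so φ is not injective.
Since φ is not injective, we find the least positive k with φ(k) = φ(0): this means 42k ≡ 0 (mod 117), i.e. 117 ∣ 42k. Since gcd(42, 117) = 3, dividing through by 3 this holds exactly when 39 ∣ 14k, and as gcd(14, 39) = 1, exactly when 39 ∣ k.
The smallest positive such k is 39.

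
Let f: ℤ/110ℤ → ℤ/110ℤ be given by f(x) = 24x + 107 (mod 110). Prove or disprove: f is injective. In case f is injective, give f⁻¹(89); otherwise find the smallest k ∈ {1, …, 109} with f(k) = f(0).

55

We have gcd(24, 110) = 2 > 1. Taking a = 0 and b = 55: f(0) = 107 and f(55) = 24·55 + 107 = 1427 ≡ 107 (mod 110).
So f(0) = f(55) while 0 ≠ 55, hence f is not injective.
Since f is not injective, we find the least positive k with f(k) = f(0): this means 24k ≡ 0 (mod 110), i.e. 110 ∣ 24k. Since gcd(24, 110) = 2, dividing through by 2 this holds exactly when 55 ∣ 12k, and as gcd(12, 55) = 1, exactly when 55 ∣ k.
The smallest positive such k is 55.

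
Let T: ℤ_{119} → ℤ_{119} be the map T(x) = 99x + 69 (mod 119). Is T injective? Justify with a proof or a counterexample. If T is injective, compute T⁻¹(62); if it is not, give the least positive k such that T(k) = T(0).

By definition, T is injective when T(a) = T(b) forces a = b.
If T(a) = T(b), then 99a ≡ 99b (mod 119). Because gcd(99, 119) = 1, we may cancel 99 to get a ≡ b (mod 119).
So T is injective.
We now compute 99⁻¹ mod 119 explicitly. Euclid's algorithm: 119 = 1·99 + 20, 99 = 4·20 + 19, 20 = 1·19 + 1; back-substituting gives 1 = 113·99 − 94·119, so 99⁻¹ ≡ 113 (mod 119).
Since T is injective, we compute T⁻¹(62): solve 99x + 69 ≡ 62 (mod 119), i.e. 99x ≡ 112 (mod 119).
Multiplying by 99⁻¹ = 113 gives x ≡ 113·112 = 12656 = 106·119 + 42 ≡ 42 (mod 119).
Check: T(42) = 99·42 + 69 = 4227 = 35·119 + 62 ≡ 62 (mod 119).

42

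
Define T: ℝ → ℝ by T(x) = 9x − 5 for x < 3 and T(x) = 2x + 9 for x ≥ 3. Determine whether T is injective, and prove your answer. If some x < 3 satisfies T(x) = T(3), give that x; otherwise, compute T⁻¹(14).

Both pieces are strictly increasing (slopes 9 and 2), so each is injective on its own interval.
The left piece maps (−∞, 3) onto (−∞, 22); the right piece maps [3, ∞) onto [15, ∞).
These images overlap. In particular T(3) = 15 (right piece), and solving 9x − 5 = 15 on the left piece gives x = 20/9 < 3.
So T(20/9) = T(3) with 20/9 ≠ 3, and T is not injective. This x = 20/9 is the requested value below 3.

20/9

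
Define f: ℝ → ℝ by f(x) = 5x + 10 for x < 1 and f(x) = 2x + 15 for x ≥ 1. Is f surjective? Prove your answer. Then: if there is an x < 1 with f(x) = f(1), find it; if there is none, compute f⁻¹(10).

Both pieces are strictly increasing (slopes 5 and 2), so each is injective on its own interval.
The left piece maps (−∞, 1) onto (−∞, 15); the right piece maps [1, ∞) onto [17, ∞).
The union (−∞, 15) ∪ [17, ∞) omits the interval between 15 and 17; in particular 15 has no preimage. So f is not surjective.
Because the two images are disjoint, no x < 1 has f(x) = f(1), so we compute f⁻¹(10): 10 lies in (−∞, 15), so solve 5x + 10 = 10: x = (10 − 10)/5 = 0.

0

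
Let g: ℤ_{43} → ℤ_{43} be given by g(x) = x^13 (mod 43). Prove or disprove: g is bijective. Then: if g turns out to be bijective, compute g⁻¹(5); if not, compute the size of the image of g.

Since 43 is prime, the nonzero elements of ℤ_{43} form a cyclic group of order 42.
As gcd(13, 42) = 1, raising to the 13th power is a bijection on this group: if u^13 ≡ v^13 then (uv^{−1})^13 = 1, and the only element of order dividing gcd(13, 42) = 1 is 1, so u = v.
With g(0) = 0 this makes g injective on all of ℤ_{43}, hence bijective (finite equal-size domain and codomain). In particular g is bijective.
Since g is bijective, we find the preimage of 5. The inverse of x ↦ x^13 on (ℤ_{43})^× is x ↦ x^13, because 13·13 = 169 = 4·42 + 1 ≡ 1 (mod 42) and x^{42} = 1 for x ≠ 0 (Fermat). So g⁻¹(5) = 5^13 mod 43.
Repeated squaring mod 43: 5^1 ≡ 5, 5^2 ≡ 5² = 25, 5^4 ≡ 25² = 625 ≡ 23, 5^8 ≡ 23² = 529 ≡ 13. Since 13 = 8 + 4 + 1, 5^13 ≡ 13·23·5: 13·23 = 299 ≡ 41, then 41·5 = 205 ≡ 33. So 5^13 ≡ 33 (mod 43).
Hence g⁻¹(5) = 33.

33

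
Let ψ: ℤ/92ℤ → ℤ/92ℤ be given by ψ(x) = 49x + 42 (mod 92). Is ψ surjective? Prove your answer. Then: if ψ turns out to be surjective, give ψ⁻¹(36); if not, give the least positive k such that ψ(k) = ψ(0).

90

By definition, ψ is surjective if every y in the codomain equals ψ(x) for some x in the domain.
Since gcd(49, 92) = 1, 49 is invertible modulo 92. Euclid's algorithm: 92 = 1·49 + 43, 49 = 1·43 + 6, 43 = 7·6 + 1; back-substituting gives 1 = 77·49 − 41·92, so 49⁻¹ ≡ 77 (mod 92).
Then y ↦ 77(y − 42) is a two-sided inverse to ψ, so every y ∈ ℤ/92ℤ has a preimage.
Therefore ψ is surjective.
Since ψ is surjective, we find ψ⁻¹(36): we need 49x ≡ 36 − 42 ≡ 86 (mod 92). Using 49⁻¹ = 77: x ≡ 77·86 = 6622 = 71·92 + 90, so x = 90.
Check: ψ(90) = 49·90 + 42 = 4452 = 48·92 + 36 ≡ 36 (mod 92).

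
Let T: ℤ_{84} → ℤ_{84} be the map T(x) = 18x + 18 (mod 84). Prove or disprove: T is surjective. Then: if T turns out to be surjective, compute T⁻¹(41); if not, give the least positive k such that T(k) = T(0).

By definition, surjectivity means every element of the codomain has a preimage under T.
Since gcd(18, 84) = 6, we have 18x ≡ 0 (mod 6) for all x, so T(x) ≡ 0 (mod 6).
But 1 ≢ 0 (mod 6), so 1 ∈ ℤ_{84} has no preimage. Thus T is not surjective.
Since T is not surjective, we find the least positive k with T(k) = T(0): this means 18k ≡ 0 (mod 84), i.e. 84 ∣ 18k. Since gcd(18, 84) = 6, dividing through by 6 this holds exactly when 14 ∣ 3k, and as gcd(3, 14) = 1, exactly when 14 ∣ k.
The smallest positive such k is 14.

14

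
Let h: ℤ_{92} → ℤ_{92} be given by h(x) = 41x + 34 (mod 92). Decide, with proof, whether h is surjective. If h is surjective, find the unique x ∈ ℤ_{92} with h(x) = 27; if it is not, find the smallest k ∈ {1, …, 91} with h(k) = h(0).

29

By definition, surjectivity means every element of the codomain has a preimage under h.
Since gcd(41, 92) = 1, 41 is invertible modulo 92. Euclid's algorithm: 92 = 2·41 + 10, 41 = 4·10 + 1; back-substituting gives 1 = 9·41 − 4·92, so 41⁻¹ ≡ 9 (mod 92).
Then y ↦ 9(y − 34) is a two-sided inverse to h, so every y ∈ ℤ_{92} has a preimage.
Thus h is surjective.
Since h is surjective, we find h⁻¹(27): we need 41x ≡ 27 − 34 ≡ 85 (mod 92). Using 41⁻¹ = 9: x ≡ 9·85 = 765 = 8·92 + 29, so x = 29.
Check: h(29) = 41·29 + 34 = 1223 = 13·92 + 27 ≡ 27 (mod 92).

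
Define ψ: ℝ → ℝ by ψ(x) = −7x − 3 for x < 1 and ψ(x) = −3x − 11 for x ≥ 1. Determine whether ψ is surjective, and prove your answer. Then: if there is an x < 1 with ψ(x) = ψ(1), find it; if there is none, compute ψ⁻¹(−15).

4/3

Both pieces are strictly decreasing (slopes −7 and −3), so each is injective on its own interval.
The left piece maps (−∞, 1) onto (−10, ∞); the right piece maps [1, ∞) onto (−∞, −14].
The union (−10, ∞) ∪ (−∞, −14] omits the interval between −10 and −14; in particular −10 has no preimage. So ψ is not surjective.
Because the two images are disjoint, no x < 1 has ψ(x) = ψ(1), so we compute ψ⁻¹(−15): −15 lies in (−∞, −14], so solve −3x − 11 = −15: x = (−15 + 11)/(−3) = 4/3.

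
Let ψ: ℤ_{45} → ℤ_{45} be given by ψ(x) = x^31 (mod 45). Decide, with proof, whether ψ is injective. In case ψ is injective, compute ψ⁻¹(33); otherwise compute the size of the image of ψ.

ψ(0) = 0^31 = 0.
ψ(15): Repeated squaring mod 45: 15^1 ≡ 15, 15^2 ≡ 15² = 225 ≡ 0, 15^4 ≡ 0² = 0, 15^8 ≡ 0² = 0, 15^16 ≡ 0² = 0. Since 31 = 16 + 8 + 4 + 2 + 1, 15^31 ≡ 0·0·0·0·15: 0·0 = 0, then 0·0 = 0, then 0·0 = 0, then 0·15 = 0. So 15^31 ≡ 0 (mod 45).
So ψ(0) = ψ(15) = 0 while 0 ≠ 15, therefore ψ is not injective.
Since ψ is not injective, we determine |image(ψ)|. Computing x^31 mod 45 for each x (by repeated squaring, reducing mod 45 at every step), the values ψ(0), ψ(1), …, ψ(44) are: 0, 1, 38, 27, 4, 5, 36, 43, 17, 9, 10, 11, 18, 22, 14, 0, 16, 8, 27, 19, 20, 36, 13, 32, 9, 25, 26, 18, 37, 29, 0, 31, 23, 27, 34, 35, 36, 28, 2, 9, 40, 41, 18, 7, 44.
The distinct values are {0, 1, 2, 4, 5, 7, 8, 9, 10, 11, 13, 14, 16, 17, 18, 19, 20, 22, 23, 25, 26, 27, 28, 29, 31, 32, 34, 35, 36, 37, 38, 40, 41, 43, 44}; there are 35 of them.

35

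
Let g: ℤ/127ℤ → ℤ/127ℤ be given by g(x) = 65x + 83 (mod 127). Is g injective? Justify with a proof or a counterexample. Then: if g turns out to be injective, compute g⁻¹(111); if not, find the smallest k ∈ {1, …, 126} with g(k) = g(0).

If g(x_1) = g(x_2), then 65x_1 ≡ 65x_2 (mod 127). Because gcd(65, 127) = 1, we may cancel 65 to get x_1 ≡ x_2 (mod 127).
Hence g is injective.
We now compute 65⁻¹ mod 127 explicitly. Euclid's algorithm: 127 = 1·65 + 62, 65 = 1·62 + 3, 62 = 20·3 + 2, 3 = 1·2 + 1; back-substituting gives 1 = 43·65 − 22·127, so 65⁻¹ ≡ 43 (mod 127).
Since g is injective, we find g⁻¹(111): we need 65x ≡ 111 − 83 ≡ 28 (mod 127). Using 65⁻¹ = 43: x ≡ 43·28 = 1204 = 9·127 + 61, so x = 61.
Check: g(61) = 65·61 + 83 = 4048 = 31·127 + 111 ≡ 111 (mod 127).

61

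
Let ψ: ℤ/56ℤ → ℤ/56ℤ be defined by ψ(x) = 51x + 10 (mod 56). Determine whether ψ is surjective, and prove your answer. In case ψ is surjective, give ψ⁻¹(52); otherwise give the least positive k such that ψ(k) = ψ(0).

Recall: ψ is surjective if every y in the codomain equals ψ(x) for some x in the domain.
Since gcd(51, 56) = 1, 51 is invertible modulo 56. Euclid's algorithm: 56 = 1·51 + 5, 51 = 10·5 + 1; back-substituting gives 1 = 11·51 − 10·56, so 51⁻¹ ≡ 11 (mod 56).
For any y ∈ ℤ/56ℤ, x = 11(y − 10) mod 56 satisfies ψ(x) = 51·11(y − 10) + 10 ≡ y (since 51·11 ≡ 1 mod 56). So every y has a preimage.
Therefore ψ is surjective.
Since ψ is surjective, we find ψ⁻¹(52): we need 51x ≡ 52 − 10 ≡ 42 (mod 56). Using 51⁻¹ = 11: x ≡ 11·42 = 462 = 8·56 + 14, so x = 14.
Check: ψ(14) = 51·14 + 10 = 724 = 12·56 + 52 ≡ 52 (mod 56).

14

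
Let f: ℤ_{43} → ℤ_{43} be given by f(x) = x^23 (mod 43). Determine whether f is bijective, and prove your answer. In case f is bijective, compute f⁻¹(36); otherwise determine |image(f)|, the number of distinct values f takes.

6

Since 43 is prime, the nonzero elements of ℤ_{43} form a cyclic group of order 42.
As gcd(23, 42) = 1, raising to the 23rd power is a bijection on this group: if x_1^23 ≡ x_2^23 then (x_1x_2^{−1})^23 = 1, and the only element of order dividing gcd(23, 42) = 1 is 1, so x_1 = x_2.
With f(0) = 0 this makes f injective on all of ℤ_{43}, hence bijective (finite equal-size domain and codomain). In particular f is bijective.
Since f is bijective, we find the preimage of 36. The inverse of x ↦ x^23 on (ℤ_{43})^× is x ↦ x^11, because 23·11 = 253 = 6·42 + 1 ≡ 1 (mod 42) and x^{42} = 1 for x ≠ 0 (Fermat). So f⁻¹(36) = 36^11 mod 43.
Repeated squaring mod 43: 36^1 ≡ 36, 36^2 ≡ 36² = 1296 ≡ 6, 36^4 ≡ 6² = 36, 36^8 ≡ 36² = 1296 ≡ 6. Since 11 = 8 + 2 + 1, 36^11 ≡ 6·6·36: 6·6 = 36, then 36·36 = 1296 ≡ 6. So 36^11 ≡ 6 (mod 43).
Hence f⁻¹(36) = 6.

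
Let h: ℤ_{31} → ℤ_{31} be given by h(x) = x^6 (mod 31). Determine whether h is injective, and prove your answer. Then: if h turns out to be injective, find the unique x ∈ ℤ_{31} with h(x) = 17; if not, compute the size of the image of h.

h(1) = 1^6 = 1.
h(5): Repeated squaring mod 31: 5^1 ≡ 5, 5^2 ≡ 5² = 25, 5^4 ≡ 25² = 625 ≡ 5. Since 6 = 4 + 2, 5^6 ≡ 5·25: 5·25 = 125 ≡ 1. So 5^6 ≡ 1 (mod 31).
So h(1) = h(5) = 1 while 1 ≠ 5, so h is not injective.
Since h is not injective, we determine |image(h)|. Computing x^6 mod 31 for each x (by repeated squaring, reducing mod 31 at every step), the values h(0), h(1), …, h(30) are: 0, 1, 2, 16, 4, 1, 1, 4, 8, 8, 2, 4, 2, 16, 8, 16, 16, 8, 16, 2, 4, 2, 8, 8, 4, 1, 1, 4, 16, 2, 1.
The distinct values are {0, 1, 2, 4, 8, 16}; there are 6 of them.

6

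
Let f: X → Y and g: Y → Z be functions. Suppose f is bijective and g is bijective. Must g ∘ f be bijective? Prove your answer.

Injectivity: if g(f(s)) = g(f(t)) then f(s) = f(t) (g injective) so s = t (f injective).
Surjectivity: for c ∈ Z pick b with g(b) = c, then a with f(a) = b; then (g ∘ f)(a) = c.
So g ∘ f is bijective.

bijective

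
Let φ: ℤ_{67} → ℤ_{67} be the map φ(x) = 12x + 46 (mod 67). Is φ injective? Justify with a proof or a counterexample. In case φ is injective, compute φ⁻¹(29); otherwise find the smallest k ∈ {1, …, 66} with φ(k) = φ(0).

60

If φ(a) = φ(b), then 12a ≡ 12b (mod 67). Because gcd(12, 67) = 1, we may cancel 12 to get a ≡ b (mod 67).
So φ is injective.
We now compute 12⁻¹ mod 67 explicitly. Euclid's algorithm: 67 = 5·12 + 7, 12 = 1·7 + 5, 7 = 1·5 + 2, 5 = 2·2 + 1; back-substituting gives 1 = 28·12 − 5·67, so 12⁻¹ ≡ 28 (mod 67).
Since φ is injective, we find φ⁻¹(29): we need 12x ≡ 29 − 46 ≡ 50 (mod 67). Using 12⁻¹ = 28: x ≡ 28·50 = 1400 = 20·67 + 60, so x = 60.
Check: φ(60) = 12·60 + 46 = 766 = 11·67 + 29 ≡ 29 (mod 67).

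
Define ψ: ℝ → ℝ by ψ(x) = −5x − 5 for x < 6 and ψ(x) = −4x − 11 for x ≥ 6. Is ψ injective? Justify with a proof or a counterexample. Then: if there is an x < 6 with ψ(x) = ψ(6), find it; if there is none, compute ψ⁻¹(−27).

Both pieces are strictly decreasing (slopes −5 and −4), so each is injective on its own interval.
The left piece maps (−∞, 6) onto (−35, ∞); the right piece maps [6, ∞) onto (−∞, −35].
These images are disjoint, so no value is attained by both pieces. Thus ψ is injective.
Because the two images are disjoint, no x < 6 has ψ(x) = ψ(6), so we compute ψ⁻¹(−27): −27 lies in (−35, ∞), so solve −5x − 5 = −27: x = (−27 + 5)/(−5) = 22/5.

22/5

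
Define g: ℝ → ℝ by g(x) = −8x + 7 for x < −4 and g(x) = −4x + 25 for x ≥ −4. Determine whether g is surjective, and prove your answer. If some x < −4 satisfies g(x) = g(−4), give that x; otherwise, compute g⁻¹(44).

-17/4

Both pieces are strictly decreasing (slopes −8 and −4), so each is injective on its own interval.
The left piece maps (−∞, −4) onto (39, ∞); the right piece maps [−4, ∞) onto (−∞, 41].
The union (39, ∞) ∪ (−∞, 41] covers ℝ, so g is surjective.
For the follow-up: the images overlap, so an x < −4 with g(x) = g(−4) exists. g(−4) = 41; solving −8x + 7 = 41 for x < −4 gives x = (41 − 7)/(−8) = −17/4.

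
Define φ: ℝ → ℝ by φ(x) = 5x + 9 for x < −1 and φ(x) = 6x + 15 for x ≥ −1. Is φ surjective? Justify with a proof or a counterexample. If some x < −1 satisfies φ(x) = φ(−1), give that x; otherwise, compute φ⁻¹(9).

-1

Both pieces are strictly increasing (slopes 5 and 6), so each is injective on its own interval.
The left piece maps (−∞, −1) onto (−∞, 4); the right piece maps [−1, ∞) onto [9, ∞).
The union (−∞, 4) ∪ [9, ∞) omits the interval between 4 and 9; in particular 4 has no preimage. So φ is not surjective.
Because the two images are disjoint, no x < −1 has φ(x) = φ(−1), so we compute φ⁻¹(9): 9 lies in [9, ∞), so solve 6x + 15 = 9: x = (9 − 15)/6 = −1.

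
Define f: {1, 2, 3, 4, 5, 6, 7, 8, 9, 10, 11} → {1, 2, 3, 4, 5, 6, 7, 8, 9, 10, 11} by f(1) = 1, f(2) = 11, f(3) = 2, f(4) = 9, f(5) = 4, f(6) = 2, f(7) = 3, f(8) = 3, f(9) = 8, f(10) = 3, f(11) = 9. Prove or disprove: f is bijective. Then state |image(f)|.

7

f(3) = 2 = f(6) with 3 ≠ 6, so f is not injective, hence not bijective.
The image of f is {1, 2, 3, 4, 8, 9, 11}, which has 7 elements.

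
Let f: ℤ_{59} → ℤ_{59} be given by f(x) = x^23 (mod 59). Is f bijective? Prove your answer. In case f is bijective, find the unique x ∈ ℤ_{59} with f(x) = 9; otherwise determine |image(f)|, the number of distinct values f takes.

53

Since 59 is prime, the nonzero elements of ℤ_{59} form a cyclic group of order 58.
As gcd(23, 58) = 1, raising to the 23rd power is a bijection on this group: if x_1^23 ≡ x_2^23 then (x_1x_2^{−1})^23 = 1, and the only element of order dividing gcd(23, 58) = 1 is 1, so x_1 = x_2.
With f(0) = 0 this makes f injective on all of ℤ_{59}, hence bijective (finite equal-size domain and codomain). In particular f is bijective.
Since f is bijective, we find the preimage of 9. The inverse of x ↦ x^23 on (ℤ_{59})^× is x ↦ x^53, because 23·53 = 1219 = 21·58 + 1 ≡ 1 (mod 58) and x^{58} = 1 for x ≠ 0 (Fermat). So f⁻¹(9) = 9^53 mod 59.
Repeated squaring mod 59: 9^1 ≡ 9, 9^2 ≡ 9² = 81 ≡ 22, 9^4 ≡ 22² = 484 ≡ 12, 9^8 ≡ 12² = 144 ≡ 26, 9^16 ≡ 26² = 676 ≡ 27, 9^32 ≡ 27² = 729 ≡ 21. Since 53 = 32 + 16 + 4 + 1, 9^53 ≡ 21·27·12·9: 21·27 = 567 ≡ 36, then 36·12 = 432 ≡ 19, then 19·9 = 171 ≡ 53. So 9^53 ≡ 53 (mod 59).
Hence f⁻¹(9) = 53.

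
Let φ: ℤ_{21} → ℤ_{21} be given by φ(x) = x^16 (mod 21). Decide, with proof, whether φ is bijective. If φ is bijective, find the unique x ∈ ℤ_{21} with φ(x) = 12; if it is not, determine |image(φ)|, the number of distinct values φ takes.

φ(2): Repeated squaring mod 21: 2^1 ≡ 2, 2^2 ≡ 2² = 4, 2^4 ≡ 4² = 16, 2^8 ≡ 16² = 256 ≡ 4, 2^16 ≡ 4² = 16. So 2^16 ≡ 16 (mod 21).
φ(5): Repeated squaring mod 21: 5^1 ≡ 5, 5^2 ≡ 5² = 25 ≡ 4, 5^4 ≡ 4² = 16, 5^8 ≡ 16² = 256 ≡ 4, 5^16 ≡ 4² = 16. So 5^16 ≡ 16 (mod 21).
So φ(2) = φ(5) = 16 while 2 ≠ 5, therefore φ is not injective, hence not bijective.
Since φ is not bijective, we determine |image(φ)|. Computing x^16 mod 21 for each x (by repeated squaring, reducing mod 21 at every step), the values φ(0), φ(1), …, φ(20) are: 0, 1, 16, 18, 4, 16, 15, 7, 1, 9, 4, 4, 9, 1, 7, 15, 16, 4, 18, 16, 1.
The distinct values are {0, 1, 4, 7, 9, 15, 16, 18}; there are 8 of them.

8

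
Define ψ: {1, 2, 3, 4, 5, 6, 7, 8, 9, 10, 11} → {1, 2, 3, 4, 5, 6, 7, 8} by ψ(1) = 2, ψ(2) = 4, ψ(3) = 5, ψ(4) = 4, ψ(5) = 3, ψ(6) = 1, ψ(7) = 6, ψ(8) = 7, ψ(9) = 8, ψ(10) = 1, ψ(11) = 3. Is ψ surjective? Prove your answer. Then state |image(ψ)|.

Every element of the codomain has a preimage: 1 = ψ(6), 2 = ψ(1), 3 = ψ(5), 4 = ψ(2), 5 = ψ(3), 6 = ψ(7), 7 = ψ(8), 8 = ψ(9).
Hence ψ is surjective.
The image of ψ is {1, 2, 3, 4, 5, 6, 7, 8}, which has 8 elements.

8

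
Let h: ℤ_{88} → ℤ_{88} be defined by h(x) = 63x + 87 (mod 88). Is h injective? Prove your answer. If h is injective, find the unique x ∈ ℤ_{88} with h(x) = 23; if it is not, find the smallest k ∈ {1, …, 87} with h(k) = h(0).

80

Recall that h is injective if h(s) = h(t) implies s = t.
If h(s) = h(t), then 63s ≡ 63t (mod 88). Because gcd(63, 88) = 1, we may cancel 63 to get s ≡ t (mod 88).
So h is injective.
We now compute 63⁻¹ mod 88 explicitly. Euclid's algorithm: 88 = 1·63 + 25, 63 = 2·25 + 13, 25 = 1·13 + 12, 13 = 1·12 + 1; back-substituting gives 1 = 7·63 − 5·88, so 63⁻¹ ≡ 7 (mod 88).
Since h is injective, we find h⁻¹(23): we need 63x ≡ 23 − 87 ≡ 24 (mod 88). Using 63⁻¹ = 7: x ≡ 7·24 = 168 = 1·88 + 80, so x = 80.
Check: h(80) = 63·80 + 87 = 5127 = 58·88 + 23 ≡ 23 (mod 88).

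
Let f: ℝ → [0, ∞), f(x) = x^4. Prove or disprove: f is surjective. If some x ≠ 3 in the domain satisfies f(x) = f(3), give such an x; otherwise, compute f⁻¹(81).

For any y ∈ [0, ∞), x = y^{1/4} ∈ ℝ satisfies x^4 = y, so f is surjective.
For the follow-up, such an x exists: taking x = −3 ∈ ℝ gives f(−3) = 81 = f(3) with −3 ≠ 3.

-3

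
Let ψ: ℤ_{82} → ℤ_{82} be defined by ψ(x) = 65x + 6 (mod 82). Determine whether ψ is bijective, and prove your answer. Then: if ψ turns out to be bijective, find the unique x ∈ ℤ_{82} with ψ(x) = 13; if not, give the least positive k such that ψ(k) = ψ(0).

43

Suppose ψ(a) = ψ(b) in ℤ_{82}. Then 65a + 6 ≡ 65b + 6 (mod 82), therefore 65(a − b) ≡ 0 (mod 82).
Since gcd(65, 82) = 1, 65 is invertible modulo 82, therefore a − b ≡ 0 (mod 82), i.e. a = b.
We now compute 65⁻¹ mod 82 explicitly. Euclid's algorithm: 82 = 1·65 + 17, 65 = 3·17 + 14, 17 = 1·14 + 3, 14 = 4·3 + 2, 3 = 1·2 + 1; back-substituting gives 1 = 53·65 − 42·82, so 65⁻¹ ≡ 53 (mod 82).
For any y ∈ ℤ_{82}, x = 53(y − 6) mod 82 satisfies ψ(x) = 65·53(y − 6) + 6 ≡ y (since 65·53 ≡ 1 mod 82). So every y has a preimage.
Hence ψ is bijective.
Since ψ is bijective, we compute ψ⁻¹(13): solve 65x + 6 ≡ 13 (mod 82), i.e. 65x ≡ 7 (mod 82).
Multiplying by 65⁻¹ = 53 gives x ≡ 53·7 = 371 = 4·82 + 43 ≡ 43 (mod 82).
Check: ψ(43) = 65·43 + 6 = 2801 = 34·82 + 13 ≡ 13 (mod 82).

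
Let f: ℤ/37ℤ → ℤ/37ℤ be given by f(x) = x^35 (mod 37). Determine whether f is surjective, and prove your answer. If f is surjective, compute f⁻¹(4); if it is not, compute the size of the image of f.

Since 37 is prime, the nonzero elements of ℤ/37ℤ form a cyclic group of order 36.
As gcd(35, 36) = 1, raising to the 35th power is a bijection on this group: if s^35 ≡ t^35 then (st^{−1})^35 = 1, and the only element of order dividing gcd(35, 36) = 1 is 1, so s = t.
With f(0) = 0 this makes f injective on all of ℤ/37ℤ, hence bijective (finite equal-size domain and codomain). In particular f is surjective.
Since f is surjective, we find the preimage of 4. The inverse of x ↦ x^35 on (ℤ/37ℤ)^× is x ↦ x^35, because 35·35 = 1225 = 34·36 + 1 ≡ 1 (mod 36) and x^{36} = 1 for x ≠ 0 (Fermat). So f⁻¹(4) = 4^35 mod 37.
Repeated squaring mod 37: 4^1 ≡ 4, 4^2 ≡ 4² = 16, 4^4 ≡ 16² = 256 ≡ 34, 4^8 ≡ 34² = 1156 ≡ 9, 4^16 ≡ 9² = 81 ≡ 7, 4^32 ≡ 7² = 49 ≡ 12. Since 35 = 32 + 2 + 1, 4^35 ≡ 12·16·4: 12·16 = 192 ≡ 7, then 7·4 = 28. So 4^35 ≡ 28 (mod 37).
Hence f⁻¹(4) = 28.

28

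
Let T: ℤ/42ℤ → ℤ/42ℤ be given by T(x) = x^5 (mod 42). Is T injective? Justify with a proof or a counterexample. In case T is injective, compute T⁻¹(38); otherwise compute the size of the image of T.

26

Computing x^5 mod 42 for each x (by repeated squaring, reducing mod 42 at every step), the values T(0), T(1), …, T(41) are: 0, 1, 32, 33, 16, 17, 6, 7, 8, 39, 40, 23, 24, 13, 14, 15, 4, 5, 30, 31, 20, 21, 22, 11, 12, 37, 38, 27, 28, 29, 18, 19, 2, 3, 34, 35, 36, 25, 26, 9, 10, 41.
Every element of ℤ/42ℤ appears exactly once in this list, so T is a bijection, and in particular injective.
Since T is injective, we read off the preimage of 38 from the same table: T(26) = 38, so T⁻¹(38) = 26.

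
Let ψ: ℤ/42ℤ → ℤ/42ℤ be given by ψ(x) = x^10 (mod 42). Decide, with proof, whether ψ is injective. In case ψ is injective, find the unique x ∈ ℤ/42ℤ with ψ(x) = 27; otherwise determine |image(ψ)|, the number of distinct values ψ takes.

16

ψ(4): Repeated squaring mod 42: 4^1 ≡ 4, 4^2 ≡ 4² = 16, 4^4 ≡ 16² = 256 ≡ 4, 4^8 ≡ 4² = 16. Since 10 = 8 + 2, 4^10 ≡ 16·16: 16·16 = 256 ≡ 4. So 4^10 ≡ 4 (mod 42).
ψ(10): Repeated squaring mod 42: 10^1 ≡ 10, 10^2 ≡ 10² = 100 ≡ 16, 10^4 ≡ 16² = 256 ≡ 4, 10^8 ≡ 4² = 16. Since 10 = 8 + 2, 10^10 ≡ 16·16: 16·16 = 256 ≡ 4. So 10^10 ≡ 4 (mod 42).
So ψ(4) = ψ(10) = 4 while 4 ≠ 10, hence ψ is not injective.
Since ψ is not injective, we determine |image(ψ)|. Computing x^10 mod 42 for each x (by repeated squaring, reducing mod 42 at every step), the values ψ(0), ψ(1), …, ψ(41) are: 0, 1, 16, 39, 4, 37, 36, 7, 22, 9, 4, 25, 30, 1, 28, 15, 16, 25, 18, 37, 22, 21, 22, 37, 18, 25, 16, 15, 28, 1, 30, 25, 4, 9, 22, 7, 36, 37, 4, 39, 16, 1.
The distinct values are {0, 1, 4, 7, 9, 15, 16, 18, 21, 22, 25, 28, 30, 36, 37, 39}; there are 16 of them.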